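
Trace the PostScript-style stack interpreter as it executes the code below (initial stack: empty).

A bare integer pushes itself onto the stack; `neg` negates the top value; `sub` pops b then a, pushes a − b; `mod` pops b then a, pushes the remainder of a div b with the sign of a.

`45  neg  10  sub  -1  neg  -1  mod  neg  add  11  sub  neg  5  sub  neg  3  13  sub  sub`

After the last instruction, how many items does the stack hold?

1

45  : [45]
neg : [-45]
10  : [-45, 10]
sub : [-55]
-1  : [-55, -1]
neg : [-55, 1]
-1  : [-55, 1, -1]
mod : [-55, 0]
neg : [-55, 0]
add : [-55]
11  : [-55, 11]
sub : [-66]
neg : [66]
5   : [66, 5]
sub : [61]
neg : [-61]
3   : [-61, 3]
13  : [-61, 3, 13]
sub : [-61, -10]
sub : [-51]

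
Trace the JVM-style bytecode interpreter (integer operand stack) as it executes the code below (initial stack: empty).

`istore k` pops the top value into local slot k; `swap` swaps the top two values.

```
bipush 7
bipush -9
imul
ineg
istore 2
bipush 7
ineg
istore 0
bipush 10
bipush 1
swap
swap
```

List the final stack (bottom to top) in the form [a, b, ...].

[10, 1]

bipush 7  -> 7
bipush -9 -> 7 -9
imul      -> -63
ineg      -> 63
istore 2  -> (empty)
bipush 7  -> 7
ineg      -> -7
istore 0  -> (empty)
bipush 10 -> 10
bipush 1  -> 10 1
swap      -> 1 10
swap      -> 10 1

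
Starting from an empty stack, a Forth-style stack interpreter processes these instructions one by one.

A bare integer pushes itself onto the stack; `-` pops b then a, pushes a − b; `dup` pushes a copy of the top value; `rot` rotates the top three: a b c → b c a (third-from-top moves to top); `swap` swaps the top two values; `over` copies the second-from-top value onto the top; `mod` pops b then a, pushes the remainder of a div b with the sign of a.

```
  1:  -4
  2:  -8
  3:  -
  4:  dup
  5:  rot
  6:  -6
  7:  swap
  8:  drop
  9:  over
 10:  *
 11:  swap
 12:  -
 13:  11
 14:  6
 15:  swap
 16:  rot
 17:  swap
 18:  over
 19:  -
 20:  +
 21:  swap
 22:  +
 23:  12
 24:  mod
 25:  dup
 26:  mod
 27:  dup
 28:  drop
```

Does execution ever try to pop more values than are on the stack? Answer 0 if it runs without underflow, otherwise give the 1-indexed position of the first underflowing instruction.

5

-4  -> [-4]
-8  -> [-4, -8]
-   -> [4]
dup -> [4, 4]
rot  — needs 3 operands, stack has 2 → underflow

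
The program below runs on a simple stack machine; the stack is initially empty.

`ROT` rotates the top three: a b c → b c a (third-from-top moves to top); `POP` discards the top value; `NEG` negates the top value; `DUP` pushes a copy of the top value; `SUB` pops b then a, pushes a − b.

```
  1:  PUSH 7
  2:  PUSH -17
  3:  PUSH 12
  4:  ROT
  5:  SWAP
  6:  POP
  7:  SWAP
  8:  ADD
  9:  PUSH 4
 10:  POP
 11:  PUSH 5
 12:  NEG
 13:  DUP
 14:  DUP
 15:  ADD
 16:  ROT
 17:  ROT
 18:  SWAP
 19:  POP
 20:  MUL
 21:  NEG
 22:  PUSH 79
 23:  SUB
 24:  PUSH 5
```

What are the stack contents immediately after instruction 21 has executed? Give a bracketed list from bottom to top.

[-50]

PUSH 7   -> 7
PUSH -17 -> 7 -17
PUSH 12  -> 7 -17 12
ROT      -> -17 12 7
SWAP     -> -17 7 12
POP      -> -17 7
SWAP     -> 7 -17
ADD      -> -10
PUSH 4   -> -10 4
POP      -> -10
PUSH 5   -> -10 5
NEG      -> -10 -5
DUP      -> -10 -5 -5
DUP      -> -10 -5 -5 -5
ADD      -> -10 -5 -10
ROT      -> -5 -10 -10
ROT      -> -10 -10 -5
SWAP     -> -10 -5 -10
POP      -> -10 -5
MUL      -> 50
NEG      -> -50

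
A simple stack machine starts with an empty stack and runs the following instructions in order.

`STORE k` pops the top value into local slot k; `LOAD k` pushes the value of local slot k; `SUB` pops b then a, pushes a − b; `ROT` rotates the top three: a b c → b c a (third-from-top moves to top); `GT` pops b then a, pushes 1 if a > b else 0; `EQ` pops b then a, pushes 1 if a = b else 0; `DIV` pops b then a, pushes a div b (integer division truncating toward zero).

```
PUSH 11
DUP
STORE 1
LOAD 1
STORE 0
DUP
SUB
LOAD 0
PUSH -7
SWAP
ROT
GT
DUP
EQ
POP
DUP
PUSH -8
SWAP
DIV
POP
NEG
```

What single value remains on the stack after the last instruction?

PUSH 11 -> [11]
DUP     -> [11, 11]
STORE 1 -> [11]
LOAD 1  -> [11, 11]
STORE 0 -> [11]
DUP     -> [11, 11]
SUB     -> [0]
LOAD 0  -> [0, 11]
PUSH -7 -> [0, 11, -7]
SWAP    -> [0, -7, 11]
ROT     -> [-7, 11, 0]
GT      -> [-7, 1]
DUP     -> [-7, 1, 1]
EQ      -> [-7, 1]
POP     -> [-7]
DUP     -> [-7, -7]
PUSH -8 -> [-7, -7, -8]
SWAP    -> [-7, -8, -7]
DIV     -> [-7, 1]
POP     -> [-7]
NEG     -> [7]

7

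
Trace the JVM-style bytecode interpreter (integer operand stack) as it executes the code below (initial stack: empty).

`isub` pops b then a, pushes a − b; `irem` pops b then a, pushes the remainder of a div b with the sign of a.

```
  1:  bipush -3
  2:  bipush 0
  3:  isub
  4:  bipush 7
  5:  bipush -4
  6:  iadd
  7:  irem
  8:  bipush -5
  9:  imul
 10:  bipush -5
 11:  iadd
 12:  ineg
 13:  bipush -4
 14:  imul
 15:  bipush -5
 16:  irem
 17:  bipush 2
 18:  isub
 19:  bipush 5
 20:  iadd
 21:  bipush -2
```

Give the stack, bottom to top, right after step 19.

bipush -3 : [-3]
bipush 0  : [-3, 0]
isub      : [-3]
bipush 7  : [-3, 7]
bipush -4 : [-3, 7, -4]
iadd      : [-3, 3]
irem      : [0]
bipush -5 : [0, -5]
imul      : [0]
bipush -5 : [0, -5]
iadd      : [-5]
ineg      : [5]
bipush -4 : [5, -4]
imul      : [-20]
bipush -5 : [-20, -5]
irem      : [0]
bipush 2  : [0, 2]
isub      : [-2]
bipush 5  : [-2, 5]

[-2, 5]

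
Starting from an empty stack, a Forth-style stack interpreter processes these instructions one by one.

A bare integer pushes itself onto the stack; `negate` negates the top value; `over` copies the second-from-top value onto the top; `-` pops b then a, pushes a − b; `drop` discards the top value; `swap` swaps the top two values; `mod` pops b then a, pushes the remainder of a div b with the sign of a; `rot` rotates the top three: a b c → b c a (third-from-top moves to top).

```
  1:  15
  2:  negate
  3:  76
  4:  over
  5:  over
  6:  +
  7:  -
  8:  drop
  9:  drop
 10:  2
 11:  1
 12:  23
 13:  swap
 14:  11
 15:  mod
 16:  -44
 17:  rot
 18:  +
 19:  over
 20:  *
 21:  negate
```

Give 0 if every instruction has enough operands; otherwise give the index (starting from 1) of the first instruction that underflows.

0

15     → 15
negate → -15
76     → -15 76
over   → -15 76 -15
over   → -15 76 -15 76
+      → -15 76 61
-      → -15 15
drop   → -15
drop   → (empty)
2      → 2
1      → 2 1
23     → 2 1 23
swap   → 2 23 1
11     → 2 23 1 11
mod    → 2 23 1
-44    → 2 23 1 -44
rot    → 2 1 -44 23
+      → 2 1 -21
over   → 2 1 -21 1
*      → 2 1 -21
negate → 2 1 21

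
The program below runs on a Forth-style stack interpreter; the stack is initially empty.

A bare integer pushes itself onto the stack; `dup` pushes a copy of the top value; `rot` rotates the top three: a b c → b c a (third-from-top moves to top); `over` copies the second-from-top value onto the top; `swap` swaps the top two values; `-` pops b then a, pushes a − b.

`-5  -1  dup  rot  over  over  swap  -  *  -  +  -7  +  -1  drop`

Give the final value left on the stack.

-29

-5   : -5
-1   : -5 -1
dup  : -5 -1 -1
rot  : -1 -1 -5
over : -1 -1 -5 -1
over : -1 -1 -5 -1 -5
swap : -1 -1 -5 -5 -1
-    : -1 -1 -5 -4
*    : -1 -1 20
-    : -1 -21
+    : -22
-7   : -22 -7
+    : -29
-1   : -29 -1
drop : -29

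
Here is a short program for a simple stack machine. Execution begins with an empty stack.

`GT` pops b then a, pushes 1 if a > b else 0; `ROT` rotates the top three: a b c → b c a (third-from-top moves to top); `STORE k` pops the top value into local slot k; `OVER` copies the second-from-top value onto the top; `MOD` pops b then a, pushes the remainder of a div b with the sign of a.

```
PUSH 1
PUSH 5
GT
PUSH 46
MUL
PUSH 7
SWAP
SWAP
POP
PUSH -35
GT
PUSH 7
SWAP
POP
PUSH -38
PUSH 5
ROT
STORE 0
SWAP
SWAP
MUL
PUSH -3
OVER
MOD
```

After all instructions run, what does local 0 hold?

PUSH 1   : [1]
PUSH 5   : [1, 5]
GT       : [0]
PUSH 46  : [0, 46]
MUL      : [0]
PUSH 7   : [0, 7]
SWAP     : [7, 0]
SWAP     : [0, 7]
POP      : [0]
PUSH -35 : [0, -35]
GT       : [1]
PUSH 7   : [1, 7]
SWAP     : [7, 1]
POP      : [7]
PUSH -38 : [7, -38]
PUSH 5   : [7, -38, 5]
ROT      : [-38, 5, 7]
STORE 0  : [-38, 5]
SWAP     : [5, -38]
SWAP     : [-38, 5]
MUL      : [-190]
PUSH -3  : [-190, -3]
OVER     : [-190, -3, -190]
MOD      : [-190, -3]

7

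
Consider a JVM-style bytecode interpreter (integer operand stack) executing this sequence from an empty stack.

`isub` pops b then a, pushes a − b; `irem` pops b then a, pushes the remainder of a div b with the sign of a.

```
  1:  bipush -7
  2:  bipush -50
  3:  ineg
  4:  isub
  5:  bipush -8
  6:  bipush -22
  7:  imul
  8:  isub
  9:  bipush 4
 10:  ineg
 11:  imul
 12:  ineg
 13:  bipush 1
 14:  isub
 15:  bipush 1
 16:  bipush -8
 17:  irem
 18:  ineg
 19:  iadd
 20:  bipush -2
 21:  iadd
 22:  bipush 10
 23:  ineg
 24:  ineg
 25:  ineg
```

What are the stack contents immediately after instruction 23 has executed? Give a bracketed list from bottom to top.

[-936, -10]

bipush -7   -7
bipush -50  -7 -50
ineg        -7 50
isub        -57
bipush -8   -57 -8
bipush -22  -57 -8 -22
imul        -57 176
isub        -233
bipush 4    -233 4
ineg        -233 -4
imul        932
ineg        -932
bipush 1    -932 1
isub        -933
bipush 1    -933 1
bipush -8   -933 1 -8
irem        -933 1
ineg        -933 -1
iadd        -934
bipush -2   -934 -2
iadd        -936
bipush 10   -936 10
ineg        -936 -10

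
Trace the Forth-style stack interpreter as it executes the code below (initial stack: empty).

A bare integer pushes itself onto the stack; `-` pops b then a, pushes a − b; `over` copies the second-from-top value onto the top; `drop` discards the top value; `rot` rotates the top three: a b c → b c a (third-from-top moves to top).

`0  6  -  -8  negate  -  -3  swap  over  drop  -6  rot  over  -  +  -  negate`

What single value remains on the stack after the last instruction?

0       0
6       0 6
-       -6
-8      -6 -8
negate  -6 8
-       -14
-3      -14 -3
swap    -3 -14
over    -3 -14 -3
drop    -3 -14
-6      -3 -14 -6
rot     -14 -6 -3
over    -14 -6 -3 -6
-       -14 -6 3
+       -14 -3
-       -11
negate  11

11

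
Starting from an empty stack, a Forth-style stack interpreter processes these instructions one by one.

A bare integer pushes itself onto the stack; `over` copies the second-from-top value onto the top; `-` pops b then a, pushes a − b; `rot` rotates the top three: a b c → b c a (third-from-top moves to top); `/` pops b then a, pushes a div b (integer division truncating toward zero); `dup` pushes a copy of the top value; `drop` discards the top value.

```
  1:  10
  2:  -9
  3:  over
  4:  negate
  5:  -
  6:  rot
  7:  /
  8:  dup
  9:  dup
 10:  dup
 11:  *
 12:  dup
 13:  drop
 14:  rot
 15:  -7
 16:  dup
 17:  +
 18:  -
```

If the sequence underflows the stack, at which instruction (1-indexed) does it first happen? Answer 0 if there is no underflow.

10     : 10
-9     : 10 -9
over   : 10 -9 10
negate : 10 -9 -10
-      : 10 1
rot  — needs 3 operands, stack has 2 → underflow

6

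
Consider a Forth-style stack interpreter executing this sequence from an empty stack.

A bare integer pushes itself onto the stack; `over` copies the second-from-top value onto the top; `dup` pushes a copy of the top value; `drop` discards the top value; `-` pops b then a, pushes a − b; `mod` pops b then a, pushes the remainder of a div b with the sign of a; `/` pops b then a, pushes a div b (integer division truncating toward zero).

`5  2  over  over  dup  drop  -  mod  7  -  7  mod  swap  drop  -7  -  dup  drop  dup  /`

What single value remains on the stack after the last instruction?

1

5    -> [5]
2    -> [5, 2]
over -> [5, 2, 5]
over -> [5, 2, 5, 2]
dup  -> [5, 2, 5, 2, 2]
drop -> [5, 2, 5, 2]
-    -> [5, 2, 3]
mod  -> [5, 2]
7    -> [5, 2, 7]
-    -> [5, -5]
7    -> [5, -5, 7]
mod  -> [5, -5]
swap -> [-5, 5]
drop -> [-5]
-7   -> [-5, -7]
-    -> [2]
dup  -> [2, 2]
drop -> [2]
dup  -> [2, 2]
/    -> [1]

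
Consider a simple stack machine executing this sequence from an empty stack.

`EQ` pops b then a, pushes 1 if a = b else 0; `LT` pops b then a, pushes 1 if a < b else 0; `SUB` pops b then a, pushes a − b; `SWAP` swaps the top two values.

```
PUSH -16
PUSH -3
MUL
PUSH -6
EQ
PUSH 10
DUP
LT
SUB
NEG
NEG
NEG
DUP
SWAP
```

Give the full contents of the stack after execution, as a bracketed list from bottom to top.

PUSH -16 → -16
PUSH -3  → -16 -3
MUL      → 48
PUSH -6  → 48 -6
EQ       → 0
PUSH 10  → 0 10
DUP      → 0 10 10
LT       → 0 0
SUB      → 0
NEG      → 0
NEG      → 0
NEG      → 0
DUP      → 0 0
SWAP     → 0 0

[0, 0]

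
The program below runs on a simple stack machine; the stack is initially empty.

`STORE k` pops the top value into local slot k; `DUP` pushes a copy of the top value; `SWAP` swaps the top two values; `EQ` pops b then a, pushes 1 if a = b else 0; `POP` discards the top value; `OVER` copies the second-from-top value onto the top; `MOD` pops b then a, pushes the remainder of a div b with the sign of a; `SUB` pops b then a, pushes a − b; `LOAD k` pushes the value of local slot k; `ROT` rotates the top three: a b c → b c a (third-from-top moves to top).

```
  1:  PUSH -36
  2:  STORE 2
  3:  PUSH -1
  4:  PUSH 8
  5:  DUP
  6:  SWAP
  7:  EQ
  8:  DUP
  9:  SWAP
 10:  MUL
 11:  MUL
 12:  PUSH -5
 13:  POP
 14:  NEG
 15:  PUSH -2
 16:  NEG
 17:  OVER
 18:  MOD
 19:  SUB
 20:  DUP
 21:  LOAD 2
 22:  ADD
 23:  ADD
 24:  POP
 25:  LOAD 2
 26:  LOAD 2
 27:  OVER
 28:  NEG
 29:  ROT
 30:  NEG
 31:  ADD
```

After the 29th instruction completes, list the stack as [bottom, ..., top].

PUSH -36  -36
STORE 2   (empty)
PUSH -1   -1
PUSH 8    -1 8
DUP       -1 8 8
SWAP      -1 8 8
EQ        -1 1
DUP       -1 1 1
SWAP      -1 1 1
MUL       -1 1
MUL       -1
PUSH -5   -1 -5
POP       -1
NEG       1
PUSH -2   1 -2
NEG       1 2
OVER      1 2 1
MOD       1 0
SUB       1
DUP       1 1
LOAD 2    1 1 -36
ADD       1 -35
ADD       -34
POP       (empty)
LOAD 2    -36
LOAD 2    -36 -36
OVER      -36 -36 -36
NEG       -36 -36 36
ROT       -36 36 -36

[-36, 36, -36]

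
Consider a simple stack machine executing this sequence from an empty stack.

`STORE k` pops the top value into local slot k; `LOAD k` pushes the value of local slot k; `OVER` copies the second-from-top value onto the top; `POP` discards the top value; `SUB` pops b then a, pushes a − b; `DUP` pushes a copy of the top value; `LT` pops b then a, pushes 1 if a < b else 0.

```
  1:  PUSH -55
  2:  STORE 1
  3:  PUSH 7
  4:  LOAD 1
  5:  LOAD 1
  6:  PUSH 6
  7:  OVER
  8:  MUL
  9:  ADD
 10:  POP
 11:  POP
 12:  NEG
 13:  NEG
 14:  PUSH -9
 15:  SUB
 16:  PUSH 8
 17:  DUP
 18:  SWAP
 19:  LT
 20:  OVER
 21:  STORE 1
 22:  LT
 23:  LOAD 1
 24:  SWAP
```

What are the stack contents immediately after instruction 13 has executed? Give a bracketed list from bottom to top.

[7]

PUSH -55 -> [-55]
STORE 1  -> []
PUSH 7   -> [7]
LOAD 1   -> [7, -55]
LOAD 1   -> [7, -55, -55]
PUSH 6   -> [7, -55, -55, 6]
OVER     -> [7, -55, -55, 6, -55]
MUL      -> [7, -55, -55, -330]
ADD      -> [7, -55, -385]
POP      -> [7, -55]
POP      -> [7]
NEG      -> [-7]
NEG      -> [7]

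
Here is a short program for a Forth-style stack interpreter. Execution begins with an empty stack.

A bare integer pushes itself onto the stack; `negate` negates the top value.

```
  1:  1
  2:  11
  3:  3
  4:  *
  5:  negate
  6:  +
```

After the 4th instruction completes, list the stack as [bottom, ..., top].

1  → [1]
11 → [1, 11]
3  → [1, 11, 3]
*  → [1, 33]

[1, 33]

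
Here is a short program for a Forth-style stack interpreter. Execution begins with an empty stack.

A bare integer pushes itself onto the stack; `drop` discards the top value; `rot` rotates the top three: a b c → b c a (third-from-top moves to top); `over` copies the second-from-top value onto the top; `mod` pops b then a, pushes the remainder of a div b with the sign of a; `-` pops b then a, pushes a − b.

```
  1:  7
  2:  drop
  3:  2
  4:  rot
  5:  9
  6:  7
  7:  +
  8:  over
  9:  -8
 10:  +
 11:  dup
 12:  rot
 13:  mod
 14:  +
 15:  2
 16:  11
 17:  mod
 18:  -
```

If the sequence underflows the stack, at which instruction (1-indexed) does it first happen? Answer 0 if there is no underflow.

7    : [7]
drop : []
2    : [2]
rot  — needs 3 operands, stack has 1 → underflow

4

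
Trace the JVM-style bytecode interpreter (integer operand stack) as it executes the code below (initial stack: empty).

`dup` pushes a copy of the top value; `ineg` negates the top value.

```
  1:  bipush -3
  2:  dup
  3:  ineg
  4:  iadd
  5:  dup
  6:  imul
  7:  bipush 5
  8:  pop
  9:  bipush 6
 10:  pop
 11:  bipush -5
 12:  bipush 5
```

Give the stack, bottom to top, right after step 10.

[0]

bipush -3 → -3
dup       → -3 -3
ineg      → -3 3
iadd      → 0
dup       → 0 0
imul      → 0
bipush 5  → 0 5
pop       → 0
bipush 6  → 0 6
pop       → 0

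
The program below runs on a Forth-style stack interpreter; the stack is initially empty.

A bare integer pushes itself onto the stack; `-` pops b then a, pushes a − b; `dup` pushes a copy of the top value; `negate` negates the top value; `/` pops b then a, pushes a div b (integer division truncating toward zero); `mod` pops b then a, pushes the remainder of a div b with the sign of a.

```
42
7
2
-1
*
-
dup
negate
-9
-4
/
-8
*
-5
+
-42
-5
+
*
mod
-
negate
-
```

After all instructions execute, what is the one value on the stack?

42      42
7       42 7
2       42 7 2
-1      42 7 2 -1
*       42 7 -2
-       42 9
dup     42 9 9
negate  42 9 -9
-9      42 9 -9 -9
-4      42 9 -9 -9 -4
/       42 9 -9 2
-8      42 9 -9 2 -8
*       42 9 -9 -16
-5      42 9 -9 -16 -5
+       42 9 -9 -21
-42     42 9 -9 -21 -42
-5      42 9 -9 -21 -42 -5
+       42 9 -9 -21 -47
*       42 9 -9 987
mod     42 9 -9
-       42 18
negate  42 -18
-       60

60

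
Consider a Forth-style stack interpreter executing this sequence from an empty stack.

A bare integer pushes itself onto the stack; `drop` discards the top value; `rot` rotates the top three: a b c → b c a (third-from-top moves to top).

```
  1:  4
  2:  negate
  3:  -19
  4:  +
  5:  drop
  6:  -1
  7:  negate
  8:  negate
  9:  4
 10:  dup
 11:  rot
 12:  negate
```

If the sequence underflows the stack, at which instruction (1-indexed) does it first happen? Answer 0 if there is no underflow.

4      -> [4]
negate -> [-4]
-19    -> [-4, -19]
+      -> [-23]
drop   -> []
-1     -> [-1]
negate -> [1]
negate -> [-1]
4      -> [-1, 4]
dup    -> [-1, 4, 4]
rot    -> [4, 4, -1]
negate -> [4, 4, 1]

0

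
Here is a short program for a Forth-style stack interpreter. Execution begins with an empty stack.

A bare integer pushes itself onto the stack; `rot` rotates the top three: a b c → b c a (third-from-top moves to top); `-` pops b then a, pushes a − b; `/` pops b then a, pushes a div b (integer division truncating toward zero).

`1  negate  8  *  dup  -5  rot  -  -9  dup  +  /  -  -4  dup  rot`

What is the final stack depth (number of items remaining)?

1      : 1
negate : -1
8      : -1 8
*      : -8
dup    : -8 -8
-5     : -8 -8 -5
rot    : -8 -5 -8
-      : -8 3
-9     : -8 3 -9
dup    : -8 3 -9 -9
+      : -8 3 -18
/      : -8 0
-      : -8
-4     : -8 -4
dup    : -8 -4 -4
rot    : -4 -4 -8

3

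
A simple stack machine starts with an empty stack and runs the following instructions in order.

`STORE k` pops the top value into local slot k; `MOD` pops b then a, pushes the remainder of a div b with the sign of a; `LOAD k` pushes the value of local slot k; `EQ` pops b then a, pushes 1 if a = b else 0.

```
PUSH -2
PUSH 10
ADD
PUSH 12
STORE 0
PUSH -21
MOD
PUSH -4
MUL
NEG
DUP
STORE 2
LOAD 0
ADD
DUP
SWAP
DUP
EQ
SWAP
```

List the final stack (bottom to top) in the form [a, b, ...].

PUSH -2  -> -2
PUSH 10  -> -2 10
ADD      -> 8
PUSH 12  -> 8 12
STORE 0  -> 8
PUSH -21 -> 8 -21
MOD      -> 8
PUSH -4  -> 8 -4
MUL      -> -32
NEG      -> 32
DUP      -> 32 32
STORE 2  -> 32
LOAD 0   -> 32 12
ADD      -> 44
DUP      -> 44 44
SWAP     -> 44 44
DUP      -> 44 44 44
EQ       -> 44 1
SWAP     -> 1 44

[1, 44]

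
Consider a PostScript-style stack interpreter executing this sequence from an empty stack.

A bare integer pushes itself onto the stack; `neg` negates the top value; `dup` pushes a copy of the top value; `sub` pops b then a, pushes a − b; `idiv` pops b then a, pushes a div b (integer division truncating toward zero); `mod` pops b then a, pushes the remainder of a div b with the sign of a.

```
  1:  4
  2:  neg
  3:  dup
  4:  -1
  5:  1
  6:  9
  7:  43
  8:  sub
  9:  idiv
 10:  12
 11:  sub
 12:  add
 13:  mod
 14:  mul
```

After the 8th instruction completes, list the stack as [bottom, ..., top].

4   -> 4
neg -> -4
dup -> -4 -4
-1  -> -4 -4 -1
1   -> -4 -4 -1 1
9   -> -4 -4 -1 1 9
43  -> -4 -4 -1 1 9 43
sub -> -4 -4 -1 1 -34

[-4, -4, -1, 1, -34]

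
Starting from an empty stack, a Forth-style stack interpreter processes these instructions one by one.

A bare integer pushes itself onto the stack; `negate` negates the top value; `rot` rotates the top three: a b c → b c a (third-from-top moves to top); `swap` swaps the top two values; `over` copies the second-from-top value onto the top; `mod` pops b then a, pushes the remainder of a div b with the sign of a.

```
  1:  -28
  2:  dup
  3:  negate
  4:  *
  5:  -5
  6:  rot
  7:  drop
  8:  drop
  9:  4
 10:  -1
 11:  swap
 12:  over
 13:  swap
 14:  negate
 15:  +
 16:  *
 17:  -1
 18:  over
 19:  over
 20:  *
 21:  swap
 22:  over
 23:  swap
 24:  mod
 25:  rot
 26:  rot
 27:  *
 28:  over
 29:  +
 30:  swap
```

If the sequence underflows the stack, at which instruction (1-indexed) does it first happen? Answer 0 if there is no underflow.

6

-28    : -28
dup    : -28 -28
negate : -28 28
*      : -784
-5     : -784 -5
rot  — needs 3 operands, stack has 2 → underflow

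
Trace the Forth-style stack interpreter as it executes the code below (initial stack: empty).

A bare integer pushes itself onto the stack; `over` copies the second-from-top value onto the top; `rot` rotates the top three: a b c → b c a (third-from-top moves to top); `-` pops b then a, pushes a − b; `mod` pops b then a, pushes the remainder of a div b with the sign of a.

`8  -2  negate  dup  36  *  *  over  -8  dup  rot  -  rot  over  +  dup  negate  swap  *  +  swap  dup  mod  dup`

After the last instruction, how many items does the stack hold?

4

8      → [8]
-2     → [8, -2]
negate → [8, 2]
dup    → [8, 2, 2]
36     → [8, 2, 2, 36]
*      → [8, 2, 72]
*      → [8, 144]
over   → [8, 144, 8]
-8     → [8, 144, 8, -8]
dup    → [8, 144, 8, -8, -8]
rot    → [8, 144, -8, -8, 8]
-      → [8, 144, -8, -16]
rot    → [8, -8, -16, 144]
over   → [8, -8, -16, 144, -16]
+      → [8, -8, -16, 128]
dup    → [8, -8, -16, 128, 128]
negate → [8, -8, -16, 128, -128]
swap   → [8, -8, -16, -128, 128]
*      → [8, -8, -16, -16384]
+      → [8, -8, -16400]
swap   → [8, -16400, -8]
dup    → [8, -16400, -8, -8]
mod    → [8, -16400, 0]
dup    → [8, -16400, 0, 0]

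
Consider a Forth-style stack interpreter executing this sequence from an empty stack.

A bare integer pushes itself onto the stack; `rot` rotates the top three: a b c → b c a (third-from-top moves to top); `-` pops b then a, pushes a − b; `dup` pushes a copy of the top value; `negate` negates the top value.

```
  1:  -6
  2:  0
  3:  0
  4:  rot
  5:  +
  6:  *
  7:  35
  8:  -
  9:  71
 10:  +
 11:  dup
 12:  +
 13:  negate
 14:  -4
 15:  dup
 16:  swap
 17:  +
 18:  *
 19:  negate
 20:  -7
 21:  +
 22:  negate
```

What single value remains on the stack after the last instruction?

-6      -6
0       -6 0
0       -6 0 0
rot     0 0 -6
+       0 -6
*       0
35      0 35
-       -35
71      -35 71
+       36
dup     36 36
+       72
negate  -72
-4      -72 -4
dup     -72 -4 -4
swap    -72 -4 -4
+       -72 -8
*       576
negate  -576
-7      -576 -7
+       -583
negate  583

583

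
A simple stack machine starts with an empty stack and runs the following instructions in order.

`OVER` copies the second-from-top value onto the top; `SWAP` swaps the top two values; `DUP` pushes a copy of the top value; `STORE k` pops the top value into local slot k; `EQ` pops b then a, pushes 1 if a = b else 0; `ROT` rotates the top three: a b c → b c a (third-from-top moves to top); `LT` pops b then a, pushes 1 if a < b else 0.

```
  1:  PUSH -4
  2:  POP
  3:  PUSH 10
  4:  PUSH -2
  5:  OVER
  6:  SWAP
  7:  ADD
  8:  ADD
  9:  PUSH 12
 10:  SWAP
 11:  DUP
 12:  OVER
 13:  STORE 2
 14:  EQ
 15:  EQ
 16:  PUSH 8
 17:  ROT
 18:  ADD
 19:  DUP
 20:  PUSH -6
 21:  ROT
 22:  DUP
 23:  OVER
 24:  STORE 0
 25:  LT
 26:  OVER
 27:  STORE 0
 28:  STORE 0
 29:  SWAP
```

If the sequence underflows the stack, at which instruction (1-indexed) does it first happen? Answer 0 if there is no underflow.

17

PUSH -4 : [-4]
POP     : []
PUSH 10 : [10]
PUSH -2 : [10, -2]
OVER    : [10, -2, 10]
SWAP    : [10, 10, -2]
ADD     : [10, 8]
ADD     : [18]
PUSH 12 : [18, 12]
SWAP    : [12, 18]
DUP     : [12, 18, 18]
OVER    : [12, 18, 18, 18]
STORE 2 : [12, 18, 18]
EQ      : [12, 1]
EQ      : [0]
PUSH 8  : [0, 8]
ROT  — needs 3 operands, stack has 2 → underflow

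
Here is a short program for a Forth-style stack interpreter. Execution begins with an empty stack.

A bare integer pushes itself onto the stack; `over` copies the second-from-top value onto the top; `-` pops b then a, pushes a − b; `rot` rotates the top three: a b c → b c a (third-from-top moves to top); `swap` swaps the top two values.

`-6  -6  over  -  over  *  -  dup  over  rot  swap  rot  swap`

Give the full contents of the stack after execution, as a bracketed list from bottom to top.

-6   : -6
-6   : -6 -6
over : -6 -6 -6
-    : -6 0
over : -6 0 -6
*    : -6 0
-    : -6
dup  : -6 -6
over : -6 -6 -6
rot  : -6 -6 -6
swap : -6 -6 -6
rot  : -6 -6 -6
swap : -6 -6 -6

[-6, -6, -6]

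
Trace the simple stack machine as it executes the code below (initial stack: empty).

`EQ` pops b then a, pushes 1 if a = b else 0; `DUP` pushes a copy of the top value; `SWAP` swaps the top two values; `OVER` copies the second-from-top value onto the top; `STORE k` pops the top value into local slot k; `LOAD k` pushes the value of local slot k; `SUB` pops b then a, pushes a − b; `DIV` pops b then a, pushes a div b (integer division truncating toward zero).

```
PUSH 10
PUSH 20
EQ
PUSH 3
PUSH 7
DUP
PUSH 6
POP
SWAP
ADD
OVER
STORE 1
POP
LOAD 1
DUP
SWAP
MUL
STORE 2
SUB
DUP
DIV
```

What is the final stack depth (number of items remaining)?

PUSH 10 → 10
PUSH 20 → 10 20
EQ      → 0
PUSH 3  → 0 3
PUSH 7  → 0 3 7
DUP     → 0 3 7 7
PUSH 6  → 0 3 7 7 6
POP     → 0 3 7 7
SWAP    → 0 3 7 7
ADD     → 0 3 14
OVER    → 0 3 14 3
STORE 1 → 0 3 14
POP     → 0 3
LOAD 1  → 0 3 3
DUP     → 0 3 3 3
SWAP    → 0 3 3 3
MUL     → 0 3 9
STORE 2 → 0 3
SUB     → -3
DUP     → -3 -3
DIV     → 1

1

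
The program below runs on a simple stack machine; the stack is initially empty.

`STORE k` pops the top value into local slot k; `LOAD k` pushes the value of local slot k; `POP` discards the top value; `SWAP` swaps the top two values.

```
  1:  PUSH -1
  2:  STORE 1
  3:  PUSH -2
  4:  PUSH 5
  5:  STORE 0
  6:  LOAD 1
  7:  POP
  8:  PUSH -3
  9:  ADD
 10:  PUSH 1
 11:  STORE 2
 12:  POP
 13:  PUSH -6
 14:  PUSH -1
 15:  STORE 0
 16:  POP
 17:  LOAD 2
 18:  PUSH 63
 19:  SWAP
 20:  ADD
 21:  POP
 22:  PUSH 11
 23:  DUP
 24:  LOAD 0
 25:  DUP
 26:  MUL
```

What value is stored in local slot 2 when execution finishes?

PUSH -1  -1
STORE 1  (empty)
PUSH -2  -2
PUSH 5   -2 5
STORE 0  -2
LOAD 1   -2 -1
POP      -2
PUSH -3  -2 -3
ADD      -5
PUSH 1   -5 1
STORE 2  -5
POP      (empty)
PUSH -6  -6
PUSH -1  -6 -1
STORE 0  -6
POP      (empty)
LOAD 2   1
PUSH 63  1 63
SWAP     63 1
ADD      64
POP      (empty)
PUSH 11  11
DUP      11 11
LOAD 0   11 11 -1
DUP      11 11 -1 -1
MUL      11 11 1

1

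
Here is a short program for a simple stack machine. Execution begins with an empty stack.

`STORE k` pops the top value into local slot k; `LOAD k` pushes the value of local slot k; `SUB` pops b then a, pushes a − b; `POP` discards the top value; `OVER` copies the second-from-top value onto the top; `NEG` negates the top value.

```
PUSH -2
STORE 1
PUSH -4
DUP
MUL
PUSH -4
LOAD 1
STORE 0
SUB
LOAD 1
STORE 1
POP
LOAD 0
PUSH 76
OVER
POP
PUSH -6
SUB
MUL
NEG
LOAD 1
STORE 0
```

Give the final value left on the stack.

PUSH -2  -2
STORE 1  (empty)
PUSH -4  -4
DUP      -4 -4
MUL      16
PUSH -4  16 -4
LOAD 1   16 -4 -2
STORE 0  16 -4
SUB      20
LOAD 1   20 -2
STORE 1  20
POP      (empty)
LOAD 0   -2
PUSH 76  -2 76
OVER     -2 76 -2
POP      -2 76
PUSH -6  -2 76 -6
SUB      -2 82
MUL      -164
NEG      164
LOAD 1   164 -2
STORE 0  164

164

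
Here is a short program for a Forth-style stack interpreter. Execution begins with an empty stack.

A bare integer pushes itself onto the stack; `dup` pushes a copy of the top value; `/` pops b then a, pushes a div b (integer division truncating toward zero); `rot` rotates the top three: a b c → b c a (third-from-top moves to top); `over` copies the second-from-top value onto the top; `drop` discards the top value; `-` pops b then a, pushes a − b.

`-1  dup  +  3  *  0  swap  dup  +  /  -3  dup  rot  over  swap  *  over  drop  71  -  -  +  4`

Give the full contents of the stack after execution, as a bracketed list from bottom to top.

-1   → [-1]
dup  → [-1, -1]
+    → [-2]
3    → [-2, 3]
*    → [-6]
0    → [-6, 0]
swap → [0, -6]
dup  → [0, -6, -6]
+    → [0, -12]
/    → [0]
-3   → [0, -3]
dup  → [0, -3, -3]
rot  → [-3, -3, 0]
over → [-3, -3, 0, -3]
swap → [-3, -3, -3, 0]
*    → [-3, -3, 0]
over → [-3, -3, 0, -3]
drop → [-3, -3, 0]
71   → [-3, -3, 0, 71]
-    → [-3, -3, -71]
-    → [-3, 68]
+    → [65]
4    → [65, 4]

[65, 4]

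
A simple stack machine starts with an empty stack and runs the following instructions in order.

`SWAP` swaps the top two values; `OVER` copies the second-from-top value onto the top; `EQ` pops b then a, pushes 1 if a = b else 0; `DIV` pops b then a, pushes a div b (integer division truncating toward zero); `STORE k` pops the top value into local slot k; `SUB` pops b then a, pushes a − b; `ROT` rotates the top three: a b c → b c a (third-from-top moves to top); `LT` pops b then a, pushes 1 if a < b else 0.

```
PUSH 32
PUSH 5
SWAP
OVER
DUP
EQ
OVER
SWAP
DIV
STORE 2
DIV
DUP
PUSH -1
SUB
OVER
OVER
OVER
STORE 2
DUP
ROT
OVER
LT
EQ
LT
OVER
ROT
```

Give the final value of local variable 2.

PUSH 32 : [32]
PUSH 5  : [32, 5]
SWAP    : [5, 32]
OVER    : [5, 32, 5]
DUP     : [5, 32, 5, 5]
EQ      : [5, 32, 1]
OVER    : [5, 32, 1, 32]
SWAP    : [5, 32, 32, 1]
DIV     : [5, 32, 32]
STORE 2 : [5, 32]
DIV     : [0]
DUP     : [0, 0]
PUSH -1 : [0, 0, -1]
SUB     : [0, 1]
OVER    : [0, 1, 0]
OVER    : [0, 1, 0, 1]
OVER    : [0, 1, 0, 1, 0]
STORE 2 : [0, 1, 0, 1]
DUP     : [0, 1, 0, 1, 1]
ROT     : [0, 1, 1, 1, 0]
OVER    : [0, 1, 1, 1, 0, 1]
LT      : [0, 1, 1, 1, 1]
EQ      : [0, 1, 1, 1]
LT      : [0, 1, 0]
OVER    : [0, 1, 0, 1]
ROT     : [0, 0, 1, 1]

0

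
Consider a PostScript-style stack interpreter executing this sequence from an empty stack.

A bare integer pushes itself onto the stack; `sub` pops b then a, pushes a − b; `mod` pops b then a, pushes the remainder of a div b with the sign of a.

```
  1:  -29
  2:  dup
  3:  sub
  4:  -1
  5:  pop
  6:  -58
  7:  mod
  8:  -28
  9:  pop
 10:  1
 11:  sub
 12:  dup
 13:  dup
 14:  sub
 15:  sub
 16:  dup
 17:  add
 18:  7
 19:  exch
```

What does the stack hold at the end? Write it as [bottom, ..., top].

[7, -2]

-29  : -29
dup  : -29 -29
sub  : 0
-1   : 0 -1
pop  : 0
-58  : 0 -58
mod  : 0
-28  : 0 -28
pop  : 0
1    : 0 1
sub  : -1
dup  : -1 -1
dup  : -1 -1 -1
sub  : -1 0
sub  : -1
dup  : -1 -1
add  : -2
7    : -2 7
exch : 7 -2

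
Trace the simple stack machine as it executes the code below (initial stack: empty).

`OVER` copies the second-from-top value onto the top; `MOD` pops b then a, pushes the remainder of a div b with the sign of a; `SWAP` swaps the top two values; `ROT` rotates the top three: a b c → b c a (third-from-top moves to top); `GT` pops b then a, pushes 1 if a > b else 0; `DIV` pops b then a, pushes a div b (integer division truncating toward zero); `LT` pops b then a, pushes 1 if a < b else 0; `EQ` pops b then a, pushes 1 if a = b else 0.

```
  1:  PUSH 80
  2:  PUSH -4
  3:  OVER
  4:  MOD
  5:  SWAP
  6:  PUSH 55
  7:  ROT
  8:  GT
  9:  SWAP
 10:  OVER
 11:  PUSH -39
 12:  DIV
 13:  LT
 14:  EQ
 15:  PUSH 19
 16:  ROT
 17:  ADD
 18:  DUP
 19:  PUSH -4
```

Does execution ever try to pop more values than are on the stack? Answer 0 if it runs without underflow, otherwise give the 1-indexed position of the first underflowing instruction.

16

PUSH 80  : 80
PUSH -4  : 80 -4
OVER     : 80 -4 80
MOD      : 80 -4
SWAP     : -4 80
PUSH 55  : -4 80 55
ROT      : 80 55 -4
GT       : 80 1
SWAP     : 1 80
OVER     : 1 80 1
PUSH -39 : 1 80 1 -39
DIV      : 1 80 0
LT       : 1 0
EQ       : 0
PUSH 19  : 0 19
ROT  — needs 3 operands, stack has 2 → underflow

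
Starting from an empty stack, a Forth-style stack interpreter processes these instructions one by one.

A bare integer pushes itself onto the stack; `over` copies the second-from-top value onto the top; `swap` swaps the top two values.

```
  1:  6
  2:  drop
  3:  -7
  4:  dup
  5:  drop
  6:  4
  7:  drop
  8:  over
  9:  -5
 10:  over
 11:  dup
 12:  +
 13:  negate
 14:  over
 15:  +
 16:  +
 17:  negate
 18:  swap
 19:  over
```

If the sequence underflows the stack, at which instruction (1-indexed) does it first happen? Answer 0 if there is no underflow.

6     [6]
drop  []
-7    [-7]
dup   [-7, -7]
drop  [-7]
4     [-7, 4]
drop  [-7]
over  — needs 2 operands, stack has 1 → underflow

8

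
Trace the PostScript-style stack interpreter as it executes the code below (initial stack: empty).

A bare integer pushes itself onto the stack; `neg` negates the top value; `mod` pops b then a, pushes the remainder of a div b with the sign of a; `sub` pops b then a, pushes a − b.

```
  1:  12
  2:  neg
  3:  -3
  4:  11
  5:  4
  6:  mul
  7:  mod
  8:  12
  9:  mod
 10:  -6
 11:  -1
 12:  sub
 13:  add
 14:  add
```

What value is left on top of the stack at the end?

12  → 12
neg → -12
-3  → -12 -3
11  → -12 -3 11
4   → -12 -3 11 4
mul → -12 -3 44
mod → -12 -3
12  → -12 -3 12
mod → -12 -3
-6  → -12 -3 -6
-1  → -12 -3 -6 -1
sub → -12 -3 -5
add → -12 -8
add → -20

-20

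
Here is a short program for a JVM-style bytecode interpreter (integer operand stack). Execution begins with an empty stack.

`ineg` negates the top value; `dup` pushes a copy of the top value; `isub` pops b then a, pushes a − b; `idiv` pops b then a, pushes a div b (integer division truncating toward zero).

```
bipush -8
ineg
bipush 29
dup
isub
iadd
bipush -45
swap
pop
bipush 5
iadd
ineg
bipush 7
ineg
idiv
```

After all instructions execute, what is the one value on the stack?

bipush -8   [-8]
ineg        [8]
bipush 29   [8, 29]
dup         [8, 29, 29]
isub        [8, 0]
iadd        [8]
bipush -45  [8, -45]
swap        [-45, 8]
pop         [-45]
bipush 5    [-45, 5]
iadd        [-40]
ineg        [40]
bipush 7    [40, 7]
ineg        [40, -7]
idiv        [-5]

-5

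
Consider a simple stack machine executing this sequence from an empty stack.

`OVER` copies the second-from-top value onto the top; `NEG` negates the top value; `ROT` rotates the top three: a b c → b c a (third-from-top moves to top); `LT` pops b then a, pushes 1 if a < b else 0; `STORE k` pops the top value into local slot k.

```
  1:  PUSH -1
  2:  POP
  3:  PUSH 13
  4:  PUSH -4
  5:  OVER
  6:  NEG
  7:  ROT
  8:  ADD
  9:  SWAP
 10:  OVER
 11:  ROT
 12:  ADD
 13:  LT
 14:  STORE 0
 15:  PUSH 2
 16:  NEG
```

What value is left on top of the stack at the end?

PUSH -1 → [-1]
POP     → []
PUSH 13 → [13]
PUSH -4 → [13, -4]
OVER    → [13, -4, 13]
NEG     → [13, -4, -13]
ROT     → [-4, -13, 13]
ADD     → [-4, 0]
SWAP    → [0, -4]
OVER    → [0, -4, 0]
ROT     → [-4, 0, 0]
ADD     → [-4, 0]
LT      → [1]
STORE 0 → []
PUSH 2  → [2]
NEG     → [-2]

-2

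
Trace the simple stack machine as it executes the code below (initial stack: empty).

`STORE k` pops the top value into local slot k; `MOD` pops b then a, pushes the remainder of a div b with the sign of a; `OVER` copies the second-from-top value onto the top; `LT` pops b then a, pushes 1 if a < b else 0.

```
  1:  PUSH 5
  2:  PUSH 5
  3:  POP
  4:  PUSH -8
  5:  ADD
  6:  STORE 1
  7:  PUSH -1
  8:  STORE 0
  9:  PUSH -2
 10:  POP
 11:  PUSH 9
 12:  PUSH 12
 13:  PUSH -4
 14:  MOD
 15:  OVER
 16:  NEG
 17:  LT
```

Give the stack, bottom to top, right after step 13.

PUSH 5  : 5
PUSH 5  : 5 5
POP     : 5
PUSH -8 : 5 -8
ADD     : -3
STORE 1 : (empty)
PUSH -1 : -1
STORE 0 : (empty)
PUSH -2 : -2
POP     : (empty)
PUSH 9  : 9
PUSH 12 : 9 12
PUSH -4 : 9 12 -4

[9, 12, -4]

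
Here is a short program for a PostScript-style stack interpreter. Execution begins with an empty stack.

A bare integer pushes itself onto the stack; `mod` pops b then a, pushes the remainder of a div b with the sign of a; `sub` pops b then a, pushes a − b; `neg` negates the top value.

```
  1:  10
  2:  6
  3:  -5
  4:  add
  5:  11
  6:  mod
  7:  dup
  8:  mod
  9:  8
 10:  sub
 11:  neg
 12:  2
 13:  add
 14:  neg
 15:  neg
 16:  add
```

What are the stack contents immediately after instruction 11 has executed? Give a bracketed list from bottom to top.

10  → [10]
6   → [10, 6]
-5  → [10, 6, -5]
add → [10, 1]
11  → [10, 1, 11]
mod → [10, 1]
dup → [10, 1, 1]
mod → [10, 0]
8   → [10, 0, 8]
sub → [10, -8]
neg → [10, 8]

[10, 8]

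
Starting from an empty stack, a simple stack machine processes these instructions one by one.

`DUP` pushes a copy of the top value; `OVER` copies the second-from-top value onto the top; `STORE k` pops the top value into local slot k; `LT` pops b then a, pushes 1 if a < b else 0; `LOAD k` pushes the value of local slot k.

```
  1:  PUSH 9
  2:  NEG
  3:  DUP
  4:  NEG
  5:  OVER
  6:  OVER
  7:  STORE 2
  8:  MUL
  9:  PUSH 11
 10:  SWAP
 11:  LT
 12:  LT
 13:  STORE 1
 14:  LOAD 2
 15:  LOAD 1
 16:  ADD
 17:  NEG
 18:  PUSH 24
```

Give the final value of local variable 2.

9

PUSH 9  : 9
NEG     : -9
DUP     : -9 -9
NEG     : -9 9
OVER    : -9 9 -9
OVER    : -9 9 -9 9
STORE 2 : -9 9 -9
MUL     : -9 -81
PUSH 11 : -9 -81 11
SWAP    : -9 11 -81
LT      : -9 0
LT      : 1
STORE 1 : (empty)
LOAD 2  : 9
LOAD 1  : 9 1
ADD     : 10
NEG     : -10
PUSH 24 : -10 24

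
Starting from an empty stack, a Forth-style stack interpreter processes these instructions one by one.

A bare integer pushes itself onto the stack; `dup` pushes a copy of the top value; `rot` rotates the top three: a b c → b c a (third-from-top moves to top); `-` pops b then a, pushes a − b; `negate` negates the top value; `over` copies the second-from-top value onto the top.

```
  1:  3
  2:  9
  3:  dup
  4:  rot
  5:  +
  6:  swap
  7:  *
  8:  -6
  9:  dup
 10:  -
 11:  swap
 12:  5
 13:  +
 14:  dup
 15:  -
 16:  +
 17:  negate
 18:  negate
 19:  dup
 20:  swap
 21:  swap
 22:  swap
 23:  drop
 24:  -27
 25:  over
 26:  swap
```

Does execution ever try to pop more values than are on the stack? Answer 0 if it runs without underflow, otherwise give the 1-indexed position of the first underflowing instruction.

0

3      : 3
9      : 3 9
dup    : 3 9 9
rot    : 9 9 3
+      : 9 12
swap   : 12 9
*      : 108
-6     : 108 -6
dup    : 108 -6 -6
-      : 108 0
swap   : 0 108
5      : 0 108 5
+      : 0 113
dup    : 0 113 113
-      : 0 0
+      : 0
negate : 0
negate : 0
dup    : 0 0
swap   : 0 0
swap   : 0 0
swap   : 0 0
drop   : 0
-27    : 0 -27
over   : 0 -27 0
swap   : 0 0 -27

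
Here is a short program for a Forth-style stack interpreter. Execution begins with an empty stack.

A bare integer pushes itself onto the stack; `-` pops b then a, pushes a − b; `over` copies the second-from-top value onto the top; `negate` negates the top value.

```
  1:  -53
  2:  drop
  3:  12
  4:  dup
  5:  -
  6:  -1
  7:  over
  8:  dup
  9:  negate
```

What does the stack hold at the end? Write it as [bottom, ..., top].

[0, -1, 0, 0]

-53     [-53]
drop    []
12      [12]
dup     [12, 12]
-       [0]
-1      [0, -1]
over    [0, -1, 0]
dup     [0, -1, 0, 0]
negate  [0, -1, 0, 0]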